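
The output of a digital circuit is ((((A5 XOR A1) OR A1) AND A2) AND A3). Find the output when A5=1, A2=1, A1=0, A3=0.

Substituting: ((((1 XOR 0) OR 0) AND 1) AND 0)
= 0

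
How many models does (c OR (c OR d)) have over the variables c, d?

Satisfying assignments: (0,1), (1,0), (1,1)
Count: 3 out of 4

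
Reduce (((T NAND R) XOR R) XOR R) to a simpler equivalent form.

By XOR self-cancellation ((E XOR v) XOR v = E):
= (T NAND R)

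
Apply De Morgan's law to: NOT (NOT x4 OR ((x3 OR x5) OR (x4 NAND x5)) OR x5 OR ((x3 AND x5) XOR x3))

x4 AND NOT ((x3 OR x5) OR (x4 NAND x5)) AND NOT x5 AND NOT ((x3 AND x5) XOR x3)
De Morgan's: NOT(OR of terms) = AND of negations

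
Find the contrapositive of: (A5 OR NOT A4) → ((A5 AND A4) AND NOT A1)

Contrapositive: NOT ((A5 AND A4) AND NOT A1) → NOT (A5 OR NOT A4)
Note: A statement and its contrapositive are logically equivalent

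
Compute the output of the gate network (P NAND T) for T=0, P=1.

Substituting: (1 NAND 0)
= 1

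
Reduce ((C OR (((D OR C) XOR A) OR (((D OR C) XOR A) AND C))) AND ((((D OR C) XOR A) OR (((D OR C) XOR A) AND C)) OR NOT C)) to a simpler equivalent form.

By distribution ((E OR v) AND (E OR NOT v) = E) then absorption (E OR (E AND v) = E):
= ((D OR C) XOR A)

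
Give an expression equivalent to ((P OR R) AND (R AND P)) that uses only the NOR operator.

((((P NOR R) NOR (P NOR R)) NOR ((P NOR R) NOR (P NOR R))) NOR (((R NOR R) NOR (P NOR P)) NOR ((R NOR R) NOR (P NOR P))))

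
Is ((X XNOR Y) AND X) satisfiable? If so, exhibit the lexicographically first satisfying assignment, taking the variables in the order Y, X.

Y=1, X=1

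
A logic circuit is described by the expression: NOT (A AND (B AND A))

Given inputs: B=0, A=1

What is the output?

Substituting: NOT (1 AND (0 AND 1))
= 1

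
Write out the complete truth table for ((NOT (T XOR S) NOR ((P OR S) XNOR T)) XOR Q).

S | T | P | Q | Output
----------------------
0 | 0 | 0 | 0 | 0
0 | 0 | 0 | 1 | 1
0 | 0 | 1 | 0 | 0
0 | 0 | 1 | 1 | 1
0 | 1 | 0 | 0 | 1
0 | 1 | 0 | 1 | 0
0 | 1 | 1 | 0 | 0
0 | 1 | 1 | 1 | 1
1 | 0 | 0 | 0 | 1
1 | 0 | 0 | 1 | 0
1 | 0 | 1 | 0 | 1
1 | 0 | 1 | 1 | 0
1 | 1 | 0 | 0 | 0
1 | 1 | 0 | 1 | 1
1 | 1 | 1 | 0 | 0
1 | 1 | 1 | 1 | 1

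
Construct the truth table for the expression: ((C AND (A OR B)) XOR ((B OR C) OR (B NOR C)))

A | B | C | Output
------------------
0 | 0 | 0 | 1
0 | 0 | 1 | 1
0 | 1 | 0 | 1
0 | 1 | 1 | 0
1 | 0 | 0 | 1
1 | 0 | 1 | 0
1 | 1 | 0 | 1
1 | 1 | 1 | 0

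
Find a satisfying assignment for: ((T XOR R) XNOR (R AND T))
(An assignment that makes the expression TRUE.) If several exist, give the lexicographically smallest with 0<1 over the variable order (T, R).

T=0, R=0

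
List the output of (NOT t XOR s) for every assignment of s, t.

s | t | Output
--------------
0 | 0 | 1
0 | 1 | 0
1 | 0 | 0
1 | 1 | 1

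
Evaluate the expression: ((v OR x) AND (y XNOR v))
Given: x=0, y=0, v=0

Substituting: ((0 OR 0) AND (0 XNOR 0))
= 0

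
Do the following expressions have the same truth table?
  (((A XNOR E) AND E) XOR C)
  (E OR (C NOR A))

No. Counterexample: with C=0, A=0, E=0, Expression 1 = 0 but Expression 2 = 1.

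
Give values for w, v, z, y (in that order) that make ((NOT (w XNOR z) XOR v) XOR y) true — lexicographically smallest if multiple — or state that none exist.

w=0, v=0, z=0, y=1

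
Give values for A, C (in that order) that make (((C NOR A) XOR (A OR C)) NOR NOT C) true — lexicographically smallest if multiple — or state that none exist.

UNSATISFIABLE - no assignment makes this expression true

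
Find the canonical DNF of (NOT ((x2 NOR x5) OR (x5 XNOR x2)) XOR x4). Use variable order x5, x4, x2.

(NOT x5 AND NOT x4 AND x2) OR (NOT x5 AND x4 AND NOT x2) OR (x5 AND NOT x4 AND NOT x2) OR (x5 AND x4 AND x2)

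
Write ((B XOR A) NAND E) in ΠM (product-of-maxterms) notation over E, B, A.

ΠM(5, 6) = (NOT E OR B OR NOT A) AND (NOT E OR NOT B OR A)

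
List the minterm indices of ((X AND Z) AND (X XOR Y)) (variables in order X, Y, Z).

Σm(5) = (X AND NOT Y AND Z)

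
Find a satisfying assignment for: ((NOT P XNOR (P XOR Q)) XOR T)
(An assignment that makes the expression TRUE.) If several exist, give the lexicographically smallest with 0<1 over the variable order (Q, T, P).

Q=0, T=1, P=0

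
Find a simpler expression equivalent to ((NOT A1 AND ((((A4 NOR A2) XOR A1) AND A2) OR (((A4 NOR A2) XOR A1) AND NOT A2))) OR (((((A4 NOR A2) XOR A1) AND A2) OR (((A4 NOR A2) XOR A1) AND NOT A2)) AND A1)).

By distribution ((E AND v) OR (E AND NOT v) = E) then distribution ((E AND v) OR (E AND NOT v) = E):
= ((A4 NOR A2) XOR A1)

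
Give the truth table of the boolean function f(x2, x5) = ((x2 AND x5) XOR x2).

x2 | x5 | Output
----------------
0 | 0 | 0
0 | 1 | 0
1 | 0 | 1
1 | 1 | 0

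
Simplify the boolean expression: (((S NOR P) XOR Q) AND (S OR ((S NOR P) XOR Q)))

By absorption (E AND (E OR v) = E):
= ((S NOR P) XOR Q)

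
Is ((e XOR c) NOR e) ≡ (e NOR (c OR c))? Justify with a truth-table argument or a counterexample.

Yes, they are equivalent — the two output columns agree on all 4 assignments:
c | e | Expression 1 | Expression 2
-----------------------------------
0 | 0 | 1 | 1
0 | 1 | 0 | 0
1 | 0 | 0 | 0
1 | 1 | 0 | 0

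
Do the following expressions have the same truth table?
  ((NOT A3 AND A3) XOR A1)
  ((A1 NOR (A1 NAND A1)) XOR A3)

No. Counterexample: with A3=0, A1=1, Expression 1 = 1 but Expression 2 = 0.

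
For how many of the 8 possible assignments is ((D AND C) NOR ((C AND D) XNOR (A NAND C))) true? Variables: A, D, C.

Satisfying assignments: (0,0,0), (0,0,1), (0,1,0), (1,0,0), (1,1,0)
Count: 5 out of 8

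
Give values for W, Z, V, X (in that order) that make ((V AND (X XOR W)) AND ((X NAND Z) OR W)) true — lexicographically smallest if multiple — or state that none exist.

W=0, Z=0, V=1, X=1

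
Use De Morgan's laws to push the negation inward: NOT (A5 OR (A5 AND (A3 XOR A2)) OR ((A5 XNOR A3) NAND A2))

NOT A5 AND NOT (A5 AND (A3 XOR A2)) AND NOT ((A5 XNOR A3) NAND A2)
De Morgan's: NOT(OR of terms) = AND of negations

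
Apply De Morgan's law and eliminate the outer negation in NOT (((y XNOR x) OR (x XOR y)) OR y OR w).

NOT ((y XNOR x) OR (x XOR y)) AND NOT y AND NOT w
De Morgan's: NOT(OR of terms) = AND of negations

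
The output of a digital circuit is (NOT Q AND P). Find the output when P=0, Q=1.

Substituting: (NOT 1 AND 0)
= 0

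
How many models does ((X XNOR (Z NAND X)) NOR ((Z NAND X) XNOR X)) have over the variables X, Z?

Satisfying assignments: (0,0), (0,1), (1,1)
Count: 3 out of 4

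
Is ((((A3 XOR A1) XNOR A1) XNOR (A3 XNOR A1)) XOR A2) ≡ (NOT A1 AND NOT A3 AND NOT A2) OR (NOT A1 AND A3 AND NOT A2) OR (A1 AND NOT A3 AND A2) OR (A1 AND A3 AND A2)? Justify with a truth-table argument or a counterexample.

Yes, they are equivalent — the two output columns agree on all 8 assignments:
A1 | A3 | A2 | Expression 1 | Expression 2
------------------------------------------
0 | 0 | 0 | 1 | 1
0 | 0 | 1 | 0 | 0
0 | 1 | 0 | 1 | 1
0 | 1 | 1 | 0 | 0
1 | 0 | 0 | 0 | 0
1 | 0 | 1 | 1 | 1
1 | 1 | 0 | 0 | 0
1 | 1 | 1 | 1 | 1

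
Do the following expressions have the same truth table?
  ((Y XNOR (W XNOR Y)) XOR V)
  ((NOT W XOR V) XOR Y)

No. Counterexample: with W=0, V=0, Y=0, Expression 1 = 0 but Expression 2 = 1.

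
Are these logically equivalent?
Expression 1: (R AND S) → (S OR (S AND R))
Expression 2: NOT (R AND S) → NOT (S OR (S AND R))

No, Inverse is not equivalent to original (counterexample: Q=0, S=1, R=0)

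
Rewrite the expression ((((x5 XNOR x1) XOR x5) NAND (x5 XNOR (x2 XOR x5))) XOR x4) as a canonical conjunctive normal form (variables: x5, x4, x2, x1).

(x5 OR x4 OR x2 OR x1) AND (x5 OR NOT x4 OR x2 OR NOT x1) AND (x5 OR NOT x4 OR NOT x2 OR x1) AND (x5 OR NOT x4 OR NOT x2 OR NOT x1) AND (NOT x5 OR x4 OR x2 OR x1) AND (NOT x5 OR NOT x4 OR x2 OR NOT x1) AND (NOT x5 OR NOT x4 OR NOT x2 OR x1) AND (NOT x5 OR NOT x4 OR NOT x2 OR NOT x1)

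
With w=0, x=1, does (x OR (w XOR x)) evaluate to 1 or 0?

Substituting: (1 OR (0 XOR 1))
= 1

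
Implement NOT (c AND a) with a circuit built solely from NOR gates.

(((c NOR c) NOR (a NOR a)) NOR ((c NOR c) NOR (a NOR a)))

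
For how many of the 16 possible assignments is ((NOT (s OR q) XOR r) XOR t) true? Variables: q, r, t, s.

Satisfying assignments: (0,0,0,0), (0,0,1,1), (0,1,0,1), (0,1,1,0), (1,0,1,0), (1,0,1,1), (1,1,0,0), (1,1,0,1)
Count: 8 out of 16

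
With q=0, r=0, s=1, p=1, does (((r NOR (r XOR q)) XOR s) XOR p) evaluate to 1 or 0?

Substituting: (((0 NOR (0 XOR 0)) XOR 1) XOR 1)
= 1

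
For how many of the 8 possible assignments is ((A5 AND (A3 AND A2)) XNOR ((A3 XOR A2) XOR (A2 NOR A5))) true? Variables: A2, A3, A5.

Satisfying assignments: (0,0,1), (0,1,0), (1,1,0)
Count: 3 out of 8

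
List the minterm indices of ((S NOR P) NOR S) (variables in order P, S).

Σm(2) = (P AND NOT S)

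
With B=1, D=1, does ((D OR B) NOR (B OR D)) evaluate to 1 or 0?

Substituting: ((1 OR 1) NOR (1 OR 1))
= 0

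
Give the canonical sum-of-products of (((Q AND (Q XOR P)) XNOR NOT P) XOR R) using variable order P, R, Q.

Σm(1, 2, 4, 5) = (NOT P AND NOT R AND Q) OR (NOT P AND R AND NOT Q) OR (P AND NOT R AND NOT Q) OR (P AND NOT R AND Q)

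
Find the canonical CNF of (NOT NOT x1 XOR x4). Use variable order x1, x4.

(x1 OR x4) AND (NOT x1 OR NOT x4)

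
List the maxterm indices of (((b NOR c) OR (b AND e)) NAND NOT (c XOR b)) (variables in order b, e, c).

ΠM(0, 2, 7) = (b OR e OR c) AND (b OR NOT e OR c) AND (NOT b OR NOT e OR NOT c)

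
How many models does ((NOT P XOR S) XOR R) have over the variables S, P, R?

Satisfying assignments: (0,0,0), (0,1,1), (1,0,1), (1,1,0)
Count: 4 out of 8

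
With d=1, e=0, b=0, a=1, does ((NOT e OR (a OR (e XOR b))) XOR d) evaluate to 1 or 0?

Substituting: ((NOT 0 OR (1 OR (0 XOR 0))) XOR 1)
= 0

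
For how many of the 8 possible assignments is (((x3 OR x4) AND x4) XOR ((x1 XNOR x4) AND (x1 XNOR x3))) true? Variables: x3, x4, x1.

Satisfying assignments: (0,0,0), (0,1,0), (0,1,1), (1,1,0)
Count: 4 out of 8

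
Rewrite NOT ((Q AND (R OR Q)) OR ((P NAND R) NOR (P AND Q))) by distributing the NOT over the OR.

NOT (Q AND (R OR Q)) AND NOT ((P NAND R) NOR (P AND Q))
De Morgan's: NOT(OR of terms) = AND of negations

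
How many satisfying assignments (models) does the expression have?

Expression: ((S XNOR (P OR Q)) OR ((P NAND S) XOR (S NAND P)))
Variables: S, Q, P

Satisfying assignments: (0,0,0), (1,0,1), (1,1,0), (1,1,1)
Count: 4 out of 8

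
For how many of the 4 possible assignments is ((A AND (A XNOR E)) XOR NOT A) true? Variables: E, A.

Satisfying assignments: (0,0), (1,0), (1,1)
Count: 3 out of 4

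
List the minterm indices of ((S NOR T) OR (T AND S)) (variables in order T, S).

Σm(0, 3) = (NOT T AND NOT S) OR (T AND S)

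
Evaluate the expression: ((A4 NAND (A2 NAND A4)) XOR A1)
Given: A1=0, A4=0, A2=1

Substituting: ((0 NAND (1 NAND 0)) XOR 0)
= 1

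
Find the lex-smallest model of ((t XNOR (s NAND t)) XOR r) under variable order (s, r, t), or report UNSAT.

s=0, r=0, t=1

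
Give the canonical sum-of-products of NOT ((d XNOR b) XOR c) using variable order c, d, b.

Σm(1, 2, 4, 7) = (NOT c AND NOT d AND b) OR (NOT c AND d AND NOT b) OR (c AND NOT d AND NOT b) OR (c AND d AND b)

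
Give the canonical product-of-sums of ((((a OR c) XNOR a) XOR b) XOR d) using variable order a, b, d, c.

ΠM(1, 2, 4, 7, 10, 11, 12, 13) = (a OR b OR d OR NOT c) AND (a OR b OR NOT d OR c) AND (a OR NOT b OR d OR c) AND (a OR NOT b OR NOT d OR NOT c) AND (NOT a OR b OR NOT d OR c) AND (NOT a OR b OR NOT d OR NOT c) AND (NOT a OR NOT b OR d OR c) AND (NOT a OR NOT b OR d OR NOT c)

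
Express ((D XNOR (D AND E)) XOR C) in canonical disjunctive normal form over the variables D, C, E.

(NOT D AND NOT C AND NOT E) OR (NOT D AND NOT C AND E) OR (D AND NOT C AND E) OR (D AND C AND NOT E)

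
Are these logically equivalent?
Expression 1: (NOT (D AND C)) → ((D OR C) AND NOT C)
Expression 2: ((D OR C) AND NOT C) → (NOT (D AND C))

No, Converse is not equivalent to original (counterexample: D=0, C=0)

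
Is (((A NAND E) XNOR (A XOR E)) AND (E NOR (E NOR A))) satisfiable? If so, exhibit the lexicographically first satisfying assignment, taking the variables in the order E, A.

E=0, A=1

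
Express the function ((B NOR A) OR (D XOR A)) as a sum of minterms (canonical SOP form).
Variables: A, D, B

Σm(0, 2, 3, 4, 5) = (NOT A AND NOT D AND NOT B) OR (NOT A AND D AND NOT B) OR (NOT A AND D AND B) OR (A AND NOT D AND NOT B) OR (A AND NOT D AND B)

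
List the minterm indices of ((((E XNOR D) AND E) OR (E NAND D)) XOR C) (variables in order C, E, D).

Σm(0, 1, 2, 3) = (NOT C AND NOT E AND NOT D) OR (NOT C AND NOT E AND D) OR (NOT C AND E AND NOT D) OR (NOT C AND E AND D)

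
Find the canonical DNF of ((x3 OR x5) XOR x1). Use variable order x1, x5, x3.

(NOT x1 AND NOT x5 AND x3) OR (NOT x1 AND x5 AND NOT x3) OR (NOT x1 AND x5 AND x3) OR (x1 AND NOT x5 AND NOT x3)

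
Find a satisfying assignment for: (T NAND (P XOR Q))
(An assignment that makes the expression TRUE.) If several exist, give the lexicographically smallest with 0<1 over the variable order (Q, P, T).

Q=0, P=0, T=0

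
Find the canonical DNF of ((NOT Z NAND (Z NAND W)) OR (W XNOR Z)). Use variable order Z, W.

(NOT Z AND NOT W) OR (Z AND NOT W) OR (Z AND W)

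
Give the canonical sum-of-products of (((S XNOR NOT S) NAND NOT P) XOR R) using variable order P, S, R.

Σm(0, 2, 4, 6) = (NOT P AND NOT S AND NOT R) OR (NOT P AND S AND NOT R) OR (P AND NOT S AND NOT R) OR (P AND S AND NOT R)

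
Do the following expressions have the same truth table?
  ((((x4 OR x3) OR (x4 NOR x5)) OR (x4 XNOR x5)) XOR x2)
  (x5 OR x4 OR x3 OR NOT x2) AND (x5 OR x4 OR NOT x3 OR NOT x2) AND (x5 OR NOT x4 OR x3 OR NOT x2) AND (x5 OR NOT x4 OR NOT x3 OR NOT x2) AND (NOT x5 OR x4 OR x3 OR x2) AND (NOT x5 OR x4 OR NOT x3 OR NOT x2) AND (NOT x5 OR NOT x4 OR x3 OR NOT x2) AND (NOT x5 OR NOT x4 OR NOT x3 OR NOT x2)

Yes, they are equivalent — the two output columns agree on all 16 assignments:
x5 | x4 | x3 | x2 | Expression 1 | Expression 2
-----------------------------------------------
0 | 0 | 0 | 0 | 1 | 1
0 | 0 | 0 | 1 | 0 | 0
0 | 0 | 1 | 0 | 1 | 1
0 | 0 | 1 | 1 | 0 | 0
0 | 1 | 0 | 0 | 1 | 1
0 | 1 | 0 | 1 | 0 | 0
0 | 1 | 1 | 0 | 1 | 1
0 | 1 | 1 | 1 | 0 | 0
1 | 0 | 0 | 0 | 0 | 0
1 | 0 | 0 | 1 | 1 | 1
1 | 0 | 1 | 0 | 1 | 1
1 | 0 | 1 | 1 | 0 | 0
1 | 1 | 0 | 0 | 1 | 1
1 | 1 | 0 | 1 | 0 | 0
1 | 1 | 1 | 0 | 1 | 1
1 | 1 | 1 | 1 | 0 | 0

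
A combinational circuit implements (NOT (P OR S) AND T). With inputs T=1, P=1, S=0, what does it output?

Substituting: (NOT (1 OR 0) AND 1)
= 0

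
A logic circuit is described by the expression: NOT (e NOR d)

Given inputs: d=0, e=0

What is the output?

Substituting: NOT (0 NOR 0)
= 0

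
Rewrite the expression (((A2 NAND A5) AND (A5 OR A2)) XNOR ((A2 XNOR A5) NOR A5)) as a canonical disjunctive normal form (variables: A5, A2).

(NOT A5 AND NOT A2) OR (NOT A5 AND A2) OR (A5 AND A2)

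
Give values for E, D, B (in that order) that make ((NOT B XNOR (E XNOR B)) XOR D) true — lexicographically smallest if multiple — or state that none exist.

E=0, D=0, B=0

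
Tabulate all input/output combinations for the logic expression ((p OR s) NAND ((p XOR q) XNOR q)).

s | p | q | Output
------------------
0 | 0 | 0 | 1
0 | 0 | 1 | 1
0 | 1 | 0 | 1
0 | 1 | 1 | 1
1 | 0 | 0 | 0
1 | 0 | 1 | 0
1 | 1 | 0 | 1
1 | 1 | 1 | 1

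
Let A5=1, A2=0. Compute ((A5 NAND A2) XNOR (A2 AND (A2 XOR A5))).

Substituting: ((1 NAND 0) XNOR (0 AND (0 XOR 1)))
= 0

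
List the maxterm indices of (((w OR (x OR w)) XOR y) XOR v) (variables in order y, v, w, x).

ΠM(0, 5, 6, 7, 9, 10, 11, 12) = (y OR v OR w OR x) AND (y OR NOT v OR w OR NOT x) AND (y OR NOT v OR NOT w OR x) AND (y OR NOT v OR NOT w OR NOT x) AND (NOT y OR v OR w OR NOT x) AND (NOT y OR v OR NOT w OR x) AND (NOT y OR v OR NOT w OR NOT x) AND (NOT y OR NOT v OR w OR x)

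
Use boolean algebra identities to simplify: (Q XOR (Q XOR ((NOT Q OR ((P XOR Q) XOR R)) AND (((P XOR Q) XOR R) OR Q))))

By XOR self-cancellation ((E XOR v) XOR v = E) then distribution ((E OR v) AND (E OR NOT v) = E):
= ((P XOR Q) XOR R)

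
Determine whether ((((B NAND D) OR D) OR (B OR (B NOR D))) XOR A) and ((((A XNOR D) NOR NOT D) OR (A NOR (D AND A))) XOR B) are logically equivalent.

No. Counterexample: with D=0, B=1, A=0, Expression 1 = 1 but Expression 2 = 0.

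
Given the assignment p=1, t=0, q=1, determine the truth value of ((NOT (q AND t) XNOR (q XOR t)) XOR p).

Substituting: ((NOT (1 AND 0) XNOR (1 XOR 0)) XOR 1)
= 0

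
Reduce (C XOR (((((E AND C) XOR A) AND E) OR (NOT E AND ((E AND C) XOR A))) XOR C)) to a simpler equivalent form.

By XOR self-cancellation ((E XOR v) XOR v = E) then distribution ((E AND v) OR (E AND NOT v) = E):
= ((E AND C) XOR A)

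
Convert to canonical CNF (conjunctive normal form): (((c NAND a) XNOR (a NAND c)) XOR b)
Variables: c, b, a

(c OR NOT b OR a) AND (c OR NOT b OR NOT a) AND (NOT c OR NOT b OR a) AND (NOT c OR NOT b OR NOT a)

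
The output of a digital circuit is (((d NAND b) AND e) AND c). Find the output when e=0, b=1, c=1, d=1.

Substituting: (((1 NAND 1) AND 0) AND 1)
= 0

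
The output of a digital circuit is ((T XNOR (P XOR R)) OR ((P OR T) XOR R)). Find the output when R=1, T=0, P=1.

Substituting: ((0 XNOR (1 XOR 1)) OR ((1 OR 0) XOR 1))
= 1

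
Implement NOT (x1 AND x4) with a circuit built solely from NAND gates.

(((x1 NAND x4) NAND (x1 NAND x4)) NAND ((x1 NAND x4) NAND (x1 NAND x4)))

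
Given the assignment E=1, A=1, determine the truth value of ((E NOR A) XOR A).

Substituting: ((1 NOR 1) XOR 1)
= 1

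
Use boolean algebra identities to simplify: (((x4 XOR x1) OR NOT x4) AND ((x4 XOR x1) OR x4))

By distribution ((E OR v) AND (E OR NOT v) = E):
= (x4 XOR x1)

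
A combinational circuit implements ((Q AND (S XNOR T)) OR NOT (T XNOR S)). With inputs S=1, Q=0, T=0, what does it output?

Substituting: ((0 AND (1 XNOR 0)) OR NOT (0 XNOR 1))
= 1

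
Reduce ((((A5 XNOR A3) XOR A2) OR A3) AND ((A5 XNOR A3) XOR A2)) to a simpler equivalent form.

By absorption (E AND (E OR v) = E):
= ((A5 XNOR A3) XOR A2)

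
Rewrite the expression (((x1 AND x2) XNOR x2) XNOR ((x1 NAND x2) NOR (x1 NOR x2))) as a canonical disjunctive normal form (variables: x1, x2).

(NOT x1 AND x2) OR (x1 AND x2)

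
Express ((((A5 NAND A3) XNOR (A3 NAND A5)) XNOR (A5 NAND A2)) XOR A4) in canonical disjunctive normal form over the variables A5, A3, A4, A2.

(NOT A5 AND NOT A3 AND NOT A4 AND NOT A2) OR (NOT A5 AND NOT A3 AND NOT A4 AND A2) OR (NOT A5 AND A3 AND NOT A4 AND NOT A2) OR (NOT A5 AND A3 AND NOT A4 AND A2) OR (A5 AND NOT A3 AND NOT A4 AND NOT A2) OR (A5 AND NOT A3 AND A4 AND A2) OR (A5 AND A3 AND NOT A4 AND NOT A2) OR (A5 AND A3 AND A4 AND A2)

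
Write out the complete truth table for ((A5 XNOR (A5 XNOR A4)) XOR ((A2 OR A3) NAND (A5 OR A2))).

A3 | A2 | A5 | A4 | Output
--------------------------
0 | 0 | 0 | 0 | 1
0 | 0 | 0 | 1 | 0
0 | 0 | 1 | 0 | 1
0 | 0 | 1 | 1 | 0
0 | 1 | 0 | 0 | 0
0 | 1 | 0 | 1 | 1
0 | 1 | 1 | 0 | 0
0 | 1 | 1 | 1 | 1
1 | 0 | 0 | 0 | 1
1 | 0 | 0 | 1 | 0
1 | 0 | 1 | 0 | 0
1 | 0 | 1 | 1 | 1
1 | 1 | 0 | 0 | 0
1 | 1 | 0 | 1 | 1
1 | 1 | 1 | 0 | 0
1 | 1 | 1 | 1 | 1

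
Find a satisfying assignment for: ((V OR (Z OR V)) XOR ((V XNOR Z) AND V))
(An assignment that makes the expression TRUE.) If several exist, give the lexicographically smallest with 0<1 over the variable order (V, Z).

V=0, Z=1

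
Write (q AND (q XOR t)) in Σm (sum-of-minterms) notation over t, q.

Σm(1) = (NOT t AND q)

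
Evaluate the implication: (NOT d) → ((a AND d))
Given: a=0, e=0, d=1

Antecedent (NOT d) = 0; consequent ((a AND d)) = 0.
0 → 0 = 1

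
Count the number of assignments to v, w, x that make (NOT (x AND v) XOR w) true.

Satisfying assignments: (0,0,0), (0,0,1), (1,0,0), (1,1,1)
Count: 4 out of 8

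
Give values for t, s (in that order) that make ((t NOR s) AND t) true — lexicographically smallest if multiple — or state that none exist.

UNSATISFIABLE - no assignment makes this expression true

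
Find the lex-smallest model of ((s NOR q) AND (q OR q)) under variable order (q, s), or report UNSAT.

UNSATISFIABLE - no assignment makes this expression true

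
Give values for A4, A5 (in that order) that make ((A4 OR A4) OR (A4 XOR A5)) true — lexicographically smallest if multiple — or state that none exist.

A4=0, A5=1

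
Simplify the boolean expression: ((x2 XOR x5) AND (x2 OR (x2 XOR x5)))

By absorption (E AND (E OR v) = E):
= (x2 XOR x5)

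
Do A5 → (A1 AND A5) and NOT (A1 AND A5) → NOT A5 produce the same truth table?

Yes, Contrapositive is always equivalent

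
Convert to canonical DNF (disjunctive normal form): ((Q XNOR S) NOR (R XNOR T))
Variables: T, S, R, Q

(NOT T AND NOT S AND R AND Q) OR (NOT T AND S AND R AND NOT Q) OR (T AND NOT S AND NOT R AND Q) OR (T AND S AND NOT R AND NOT Q)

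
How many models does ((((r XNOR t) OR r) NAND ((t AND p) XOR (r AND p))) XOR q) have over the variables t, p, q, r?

Satisfying assignments: (0,0,0,0), (0,0,0,1), (0,1,0,0), (0,1,1,1), (1,0,0,0), (1,0,0,1), (1,1,0,0), (1,1,0,1)
Count: 8 out of 16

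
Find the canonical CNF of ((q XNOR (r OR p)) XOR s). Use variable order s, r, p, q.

(s OR r OR p OR NOT q) AND (s OR r OR NOT p OR q) AND (s OR NOT r OR p OR q) AND (s OR NOT r OR NOT p OR q) AND (NOT s OR r OR p OR q) AND (NOT s OR r OR NOT p OR NOT q) AND (NOT s OR NOT r OR p OR NOT q) AND (NOT s OR NOT r OR NOT p OR NOT q)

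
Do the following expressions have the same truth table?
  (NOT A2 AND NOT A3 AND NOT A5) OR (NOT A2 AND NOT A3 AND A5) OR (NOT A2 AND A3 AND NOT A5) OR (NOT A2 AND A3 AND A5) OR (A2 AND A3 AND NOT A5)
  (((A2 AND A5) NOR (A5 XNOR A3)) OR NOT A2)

Yes, they are equivalent — the two output columns agree on all 8 assignments:
A2 | A3 | A5 | Expression 1 | Expression 2
------------------------------------------
0 | 0 | 0 | 1 | 1
0 | 0 | 1 | 1 | 1
0 | 1 | 0 | 1 | 1
0 | 1 | 1 | 1 | 1
1 | 0 | 0 | 0 | 0
1 | 0 | 1 | 0 | 0
1 | 1 | 0 | 1 | 1
1 | 1 | 1 | 0 | 0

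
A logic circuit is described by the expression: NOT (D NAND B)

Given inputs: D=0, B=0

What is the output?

Substituting: NOT (0 NAND 0)
= 0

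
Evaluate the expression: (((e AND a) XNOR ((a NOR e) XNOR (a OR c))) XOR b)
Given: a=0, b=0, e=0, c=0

Substituting: (((0 AND 0) XNOR ((0 NOR 0) XNOR (0 OR 0))) XOR 0)
= 1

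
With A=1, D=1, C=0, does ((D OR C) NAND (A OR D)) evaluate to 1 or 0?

Substituting: ((1 OR 0) NAND (1 OR 1))
= 0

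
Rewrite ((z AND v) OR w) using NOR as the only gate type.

((((z NOR z) NOR (v NOR v)) NOR w) NOR (((z NOR z) NOR (v NOR v)) NOR w))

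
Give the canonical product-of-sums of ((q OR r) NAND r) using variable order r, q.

ΠM(2, 3) = (NOT r OR q) AND (NOT r OR NOT q)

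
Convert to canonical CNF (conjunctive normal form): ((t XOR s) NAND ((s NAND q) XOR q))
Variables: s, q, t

(s OR q OR NOT t) AND (NOT s OR q OR t) AND (NOT s OR NOT q OR t)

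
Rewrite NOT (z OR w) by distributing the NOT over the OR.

NOT z AND NOT w
De Morgan's: NOT(OR of terms) = AND of negations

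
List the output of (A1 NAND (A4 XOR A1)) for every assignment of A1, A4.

A1 | A4 | Output
----------------
0 | 0 | 1
0 | 1 | 1
1 | 0 | 0
1 | 1 | 1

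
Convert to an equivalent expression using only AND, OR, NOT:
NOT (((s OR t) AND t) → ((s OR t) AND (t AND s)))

((s OR t) AND t) AND NOT ((s OR t) AND (t AND s))
(Negated implication: NOT(A → B) = A AND NOT B)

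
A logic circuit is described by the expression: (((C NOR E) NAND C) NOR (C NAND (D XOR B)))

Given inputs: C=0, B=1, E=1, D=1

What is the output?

Substituting: (((0 NOR 1) NAND 0) NOR (0 NAND (1 XOR 1)))
= 0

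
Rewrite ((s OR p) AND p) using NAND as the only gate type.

((((s NAND s) NAND (p NAND p)) NAND p) NAND (((s NAND s) NAND (p NAND p)) NAND p))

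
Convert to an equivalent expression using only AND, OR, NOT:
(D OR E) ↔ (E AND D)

((D OR E) AND (E AND D)) OR (NOT (D OR E) AND NOT (E AND D))
(Biconditional = both true or both false)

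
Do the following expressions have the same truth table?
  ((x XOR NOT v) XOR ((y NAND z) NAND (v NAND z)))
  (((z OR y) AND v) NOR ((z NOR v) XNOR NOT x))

No. Counterexample: with y=0, x=0, v=0, z=0, Expression 1 = 1 but Expression 2 = 0.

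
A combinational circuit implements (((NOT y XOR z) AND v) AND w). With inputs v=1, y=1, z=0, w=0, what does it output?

Substituting: (((NOT 1 XOR 0) AND 1) AND 0)
= 0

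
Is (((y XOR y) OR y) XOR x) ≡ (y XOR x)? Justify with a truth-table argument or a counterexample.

Yes, they are equivalent — the two output columns agree on all 4 assignments:
y | x | Expression 1 | Expression 2
-----------------------------------
0 | 0 | 0 | 0
0 | 1 | 1 | 1
1 | 0 | 1 | 1
1 | 1 | 0 | 0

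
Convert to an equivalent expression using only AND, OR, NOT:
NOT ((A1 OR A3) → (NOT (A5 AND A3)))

(A1 OR A3) AND (A5 AND A3)
(Negated implication: NOT(A → B) = A AND NOT B)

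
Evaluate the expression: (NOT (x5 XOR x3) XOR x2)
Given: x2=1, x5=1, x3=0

Substituting: (NOT (1 XOR 0) XOR 1)
= 1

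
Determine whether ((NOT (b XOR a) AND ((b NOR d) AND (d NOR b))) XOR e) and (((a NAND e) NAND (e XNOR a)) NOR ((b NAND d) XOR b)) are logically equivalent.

No. Counterexample: with e=0, a=0, d=0, b=0, Expression 1 = 1 but Expression 2 = 0.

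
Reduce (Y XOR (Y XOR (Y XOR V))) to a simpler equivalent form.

By XOR self-cancellation ((E XOR v) XOR v = E):
= (Y XOR V)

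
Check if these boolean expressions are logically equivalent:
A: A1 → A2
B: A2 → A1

No, Converse is not equivalent to original (counterexample: A2=0, A1=1)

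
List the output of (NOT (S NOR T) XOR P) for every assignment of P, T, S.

P | T | S | Output
------------------
0 | 0 | 0 | 0
0 | 0 | 1 | 1
0 | 1 | 0 | 1
0 | 1 | 1 | 1
1 | 0 | 0 | 1
1 | 0 | 1 | 0
1 | 1 | 0 | 0
1 | 1 | 1 | 0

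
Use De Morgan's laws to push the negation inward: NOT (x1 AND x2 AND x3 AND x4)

NOT x1 OR NOT x2 OR NOT x3 OR NOT x4
De Morgan's: NOT(AND of terms) = OR of negations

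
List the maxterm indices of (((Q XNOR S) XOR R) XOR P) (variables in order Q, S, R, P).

ΠM(1, 2, 4, 7, 8, 11, 13, 14) = (Q OR S OR R OR NOT P) AND (Q OR S OR NOT R OR P) AND (Q OR NOT S OR R OR P) AND (Q OR NOT S OR NOT R OR NOT P) AND (NOT Q OR S OR R OR P) AND (NOT Q OR S OR NOT R OR NOT P) AND (NOT Q OR NOT S OR R OR NOT P) AND (NOT Q OR NOT S OR NOT R OR P)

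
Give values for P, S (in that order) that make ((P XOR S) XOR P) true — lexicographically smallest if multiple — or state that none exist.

P=0, S=1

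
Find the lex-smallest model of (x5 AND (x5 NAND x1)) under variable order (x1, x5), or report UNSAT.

x1=0, x5=1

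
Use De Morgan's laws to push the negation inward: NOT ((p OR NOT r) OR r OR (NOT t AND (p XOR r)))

NOT (p OR NOT r) AND NOT r AND NOT (NOT t AND (p XOR r))
De Morgan's: NOT(OR of terms) = AND of negations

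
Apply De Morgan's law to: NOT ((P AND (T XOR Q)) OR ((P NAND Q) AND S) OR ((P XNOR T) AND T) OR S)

NOT (P AND (T XOR Q)) AND NOT ((P NAND Q) AND S) AND NOT ((P XNOR T) AND T) AND NOT S
De Morgan's: NOT(OR of terms) = AND of negations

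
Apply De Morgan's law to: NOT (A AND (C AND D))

NOT A OR NOT (C AND D)
De Morgan's: NOT(AND of terms) = OR of negations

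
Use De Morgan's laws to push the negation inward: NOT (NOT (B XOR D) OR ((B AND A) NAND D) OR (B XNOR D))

(B XOR D) AND NOT ((B AND A) NAND D) AND NOT (B XNOR D)
De Morgan's: NOT(OR of terms) = AND of negations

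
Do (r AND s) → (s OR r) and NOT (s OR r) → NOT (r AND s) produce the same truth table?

Yes, Contrapositive is always equivalent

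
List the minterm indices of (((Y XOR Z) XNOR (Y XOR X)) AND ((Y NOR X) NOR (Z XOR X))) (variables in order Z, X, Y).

Σm(1, 6, 7) = (NOT Z AND NOT X AND Y) OR (Z AND X AND NOT Y) OR (Z AND X AND Y)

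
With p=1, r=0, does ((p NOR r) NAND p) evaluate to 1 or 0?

Substituting: ((1 NOR 0) NAND 1)
= 1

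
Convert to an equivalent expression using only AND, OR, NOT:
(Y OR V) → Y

NOT (Y OR V) OR Y
(Implication elimination: A → B = NOT A OR B)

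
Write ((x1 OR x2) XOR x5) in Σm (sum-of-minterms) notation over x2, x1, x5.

Σm(1, 2, 4, 6) = (NOT x2 AND NOT x1 AND x5) OR (NOT x2 AND x1 AND NOT x5) OR (x2 AND NOT x1 AND NOT x5) OR (x2 AND x1 AND NOT x5)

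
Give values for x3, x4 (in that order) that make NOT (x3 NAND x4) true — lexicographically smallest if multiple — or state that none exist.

x3=1, x4=1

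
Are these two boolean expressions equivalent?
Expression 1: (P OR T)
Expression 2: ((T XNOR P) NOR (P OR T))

No. Counterexample: with T=0, P=1, Expression 1 = 1 but Expression 2 = 0.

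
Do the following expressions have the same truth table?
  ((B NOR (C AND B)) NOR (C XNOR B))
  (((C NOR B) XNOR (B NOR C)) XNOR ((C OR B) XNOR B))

No. Counterexample: with B=0, C=0, Expression 1 = 0 but Expression 2 = 1.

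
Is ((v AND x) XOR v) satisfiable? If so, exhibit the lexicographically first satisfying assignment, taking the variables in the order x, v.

x=0, v=1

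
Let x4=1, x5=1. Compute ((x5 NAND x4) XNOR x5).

Substituting: ((1 NAND 1) XNOR 1)
= 0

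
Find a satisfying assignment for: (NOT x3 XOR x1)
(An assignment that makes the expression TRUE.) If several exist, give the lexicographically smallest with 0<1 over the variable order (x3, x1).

x3=0, x1=0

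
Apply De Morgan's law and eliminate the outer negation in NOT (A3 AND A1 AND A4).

NOT A3 OR NOT A1 OR NOT A4
De Morgan's: NOT(AND of terms) = OR of negations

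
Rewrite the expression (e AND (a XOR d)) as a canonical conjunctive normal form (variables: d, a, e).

(d OR a OR e) AND (d OR a OR NOT e) AND (d OR NOT a OR e) AND (NOT d OR a OR e) AND (NOT d OR NOT a OR e) AND (NOT d OR NOT a OR NOT e)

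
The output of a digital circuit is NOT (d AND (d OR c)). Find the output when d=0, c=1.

Substituting: NOT (0 AND (0 OR 1))
= 1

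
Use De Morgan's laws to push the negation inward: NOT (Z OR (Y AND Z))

NOT Z AND NOT (Y AND Z)
De Morgan's: NOT(OR of terms) = AND of negations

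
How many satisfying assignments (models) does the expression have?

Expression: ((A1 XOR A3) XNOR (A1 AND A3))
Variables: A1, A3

Satisfying assignments: (0,0)
Count: 1 out of 4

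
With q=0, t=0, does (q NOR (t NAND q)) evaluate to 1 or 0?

Substituting: (0 NOR (0 NAND 0))
= 0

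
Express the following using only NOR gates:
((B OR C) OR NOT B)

((((B NOR C) NOR (B NOR C)) NOR (B NOR B)) NOR (((B NOR C) NOR (B NOR C)) NOR (B NOR B)))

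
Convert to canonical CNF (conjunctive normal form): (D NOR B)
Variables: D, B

(D OR NOT B) AND (NOT D OR B) AND (NOT D OR NOT B)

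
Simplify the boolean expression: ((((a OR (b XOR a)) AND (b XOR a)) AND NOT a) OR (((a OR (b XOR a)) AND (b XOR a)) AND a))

By distribution ((E AND v) OR (E AND NOT v) = E) then absorption (E AND (E OR v) = E):
= (b XOR a)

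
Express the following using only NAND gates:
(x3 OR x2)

((x3 NAND x3) NAND (x2 NAND x2))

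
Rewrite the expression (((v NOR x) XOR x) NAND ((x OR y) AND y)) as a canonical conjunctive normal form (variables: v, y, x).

(v OR NOT y OR x) AND (v OR NOT y OR NOT x) AND (NOT v OR NOT y OR NOT x)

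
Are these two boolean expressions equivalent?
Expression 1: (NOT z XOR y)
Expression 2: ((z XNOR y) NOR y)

No. Counterexample: with z=0, y=0, Expression 1 = 1 but Expression 2 = 0.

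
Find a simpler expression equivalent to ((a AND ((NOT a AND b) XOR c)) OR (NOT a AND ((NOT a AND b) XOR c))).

By distribution ((E AND v) OR (E AND NOT v) = E):
= ((NOT a AND b) XOR c)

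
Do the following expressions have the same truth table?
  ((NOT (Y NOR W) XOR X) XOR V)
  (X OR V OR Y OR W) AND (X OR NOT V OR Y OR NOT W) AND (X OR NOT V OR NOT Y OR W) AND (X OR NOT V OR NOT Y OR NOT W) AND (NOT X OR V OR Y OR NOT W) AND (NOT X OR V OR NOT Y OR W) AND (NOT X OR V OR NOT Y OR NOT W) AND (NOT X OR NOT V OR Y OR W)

Yes, they are equivalent — the two output columns agree on all 16 assignments:
X | V | Y | W | Expression 1 | Expression 2
-------------------------------------------
0 | 0 | 0 | 0 | 0 | 0
0 | 0 | 0 | 1 | 1 | 1
0 | 0 | 1 | 0 | 1 | 1
0 | 0 | 1 | 1 | 1 | 1
0 | 1 | 0 | 0 | 1 | 1
0 | 1 | 0 | 1 | 0 | 0
0 | 1 | 1 | 0 | 0 | 0
0 | 1 | 1 | 1 | 0 | 0
1 | 0 | 0 | 0 | 1 | 1
1 | 0 | 0 | 1 | 0 | 0
1 | 0 | 1 | 0 | 0 | 0
1 | 0 | 1 | 1 | 0 | 0
1 | 1 | 0 | 0 | 0 | 0
1 | 1 | 0 | 1 | 1 | 1
1 | 1 | 1 | 0 | 1 | 1
1 | 1 | 1 | 1 | 1 | 1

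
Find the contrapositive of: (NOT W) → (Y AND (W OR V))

Contrapositive: NOT (Y AND (W OR V)) → W
Note: A statement and its contrapositive are logically equivalent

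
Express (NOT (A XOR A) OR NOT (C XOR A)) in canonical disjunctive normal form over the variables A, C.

(NOT A AND NOT C) OR (NOT A AND C) OR (A AND NOT C) OR (A AND C)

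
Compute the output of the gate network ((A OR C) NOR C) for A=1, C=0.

Substituting: ((1 OR 0) NOR 0)
= 0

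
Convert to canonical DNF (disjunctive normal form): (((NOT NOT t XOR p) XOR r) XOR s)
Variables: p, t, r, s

(NOT p AND NOT t AND NOT r AND s) OR (NOT p AND NOT t AND r AND NOT s) OR (NOT p AND t AND NOT r AND NOT s) OR (NOT p AND t AND r AND s) OR (p AND NOT t AND NOT r AND NOT s) OR (p AND NOT t AND r AND s) OR (p AND t AND NOT r AND s) OR (p AND t AND r AND NOT s)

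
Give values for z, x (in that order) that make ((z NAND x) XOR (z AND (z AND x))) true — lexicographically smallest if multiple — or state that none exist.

z=0, x=0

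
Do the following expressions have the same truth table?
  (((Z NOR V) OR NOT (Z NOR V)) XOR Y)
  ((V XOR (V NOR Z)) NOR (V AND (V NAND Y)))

No. Counterexample: with Y=0, V=0, Z=0, Expression 1 = 1 but Expression 2 = 0.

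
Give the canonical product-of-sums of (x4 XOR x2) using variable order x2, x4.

ΠM(0, 3) = (x2 OR x4) AND (NOT x2 OR NOT x4)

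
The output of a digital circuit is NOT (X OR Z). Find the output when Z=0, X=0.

Substituting: NOT (0 OR 0)
= 1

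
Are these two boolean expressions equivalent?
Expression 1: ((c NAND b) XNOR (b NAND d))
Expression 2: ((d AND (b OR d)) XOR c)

No. Counterexample: with d=0, b=0, c=0, Expression 1 = 1 but Expression 2 = 0.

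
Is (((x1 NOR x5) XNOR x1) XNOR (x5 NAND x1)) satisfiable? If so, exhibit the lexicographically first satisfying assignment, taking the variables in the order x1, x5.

x1=0, x5=1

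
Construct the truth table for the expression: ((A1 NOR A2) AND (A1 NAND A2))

A2 | A1 | Output
----------------
0 | 0 | 1
0 | 1 | 0
1 | 0 | 0
1 | 1 | 0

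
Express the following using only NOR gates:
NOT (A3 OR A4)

(((A3 NOR A4) NOR (A3 NOR A4)) NOR ((A3 NOR A4) NOR (A3 NOR A4)))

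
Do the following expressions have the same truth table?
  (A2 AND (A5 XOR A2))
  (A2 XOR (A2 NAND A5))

No. Counterexample: with A2=0, A5=0, Expression 1 = 0 but Expression 2 = 1.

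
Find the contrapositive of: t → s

Contrapositive: NOT s → NOT t
Note: A statement and its contrapositive are logically equivalent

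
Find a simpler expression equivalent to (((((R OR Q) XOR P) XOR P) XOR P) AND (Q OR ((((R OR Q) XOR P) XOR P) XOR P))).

By absorption (E AND (E OR v) = E) then XOR self-cancellation ((E XOR v) XOR v = E):
= ((R OR Q) XOR P)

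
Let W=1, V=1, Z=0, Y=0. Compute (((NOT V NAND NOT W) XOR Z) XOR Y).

Substituting: (((NOT 1 NAND NOT 1) XOR 0) XOR 0)
= 1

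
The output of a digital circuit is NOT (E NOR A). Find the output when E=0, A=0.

Substituting: NOT (0 NOR 0)
= 0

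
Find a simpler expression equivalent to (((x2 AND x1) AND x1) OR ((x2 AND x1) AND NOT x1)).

By distribution ((E AND v) OR (E AND NOT v) = E):
= (x2 AND x1)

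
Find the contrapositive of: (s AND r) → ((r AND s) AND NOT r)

Contrapositive: NOT ((r AND s) AND NOT r) → NOT (s AND r)
Note: A statement and its contrapositive are logically equivalent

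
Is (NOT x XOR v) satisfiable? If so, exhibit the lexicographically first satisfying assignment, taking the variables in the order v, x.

v=0, x=0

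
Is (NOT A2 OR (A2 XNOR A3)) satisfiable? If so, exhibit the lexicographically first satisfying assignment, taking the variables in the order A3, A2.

A3=0, A2=0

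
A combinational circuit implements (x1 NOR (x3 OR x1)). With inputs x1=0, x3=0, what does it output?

Substituting: (0 NOR (0 OR 0))
= 1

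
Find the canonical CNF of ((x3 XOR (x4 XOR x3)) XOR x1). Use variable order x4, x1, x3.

(x4 OR x1 OR x3) AND (x4 OR x1 OR NOT x3) AND (NOT x4 OR NOT x1 OR x3) AND (NOT x4 OR NOT x1 OR NOT x3)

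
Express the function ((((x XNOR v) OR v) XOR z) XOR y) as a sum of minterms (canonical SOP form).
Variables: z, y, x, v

Σm(0, 1, 3, 6, 10, 12, 13, 15) = (NOT z AND NOT y AND NOT x AND NOT v) OR (NOT z AND NOT y AND NOT x AND v) OR (NOT z AND NOT y AND x AND v) OR (NOT z AND y AND x AND NOT v) OR (z AND NOT y AND x AND NOT v) OR (z AND y AND NOT x AND NOT v) OR (z AND y AND NOT x AND v) OR (z AND y AND x AND v)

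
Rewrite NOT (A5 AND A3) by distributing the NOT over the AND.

NOT A5 OR NOT A3
De Morgan's: NOT(AND of terms) = OR of negations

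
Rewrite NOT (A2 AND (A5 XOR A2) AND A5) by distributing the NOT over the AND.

NOT A2 OR NOT (A5 XOR A2) OR NOT A5
De Morgan's: NOT(AND of terms) = OR of negations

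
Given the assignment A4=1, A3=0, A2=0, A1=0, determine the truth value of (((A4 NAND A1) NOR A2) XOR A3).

Substituting: (((1 NAND 0) NOR 0) XOR 0)
= 0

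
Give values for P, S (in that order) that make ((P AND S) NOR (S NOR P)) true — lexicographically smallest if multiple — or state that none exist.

P=0, S=1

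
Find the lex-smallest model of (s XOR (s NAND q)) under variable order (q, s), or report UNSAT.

q=0, s=0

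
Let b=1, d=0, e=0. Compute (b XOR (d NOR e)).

Substituting: (1 XOR (0 NOR 0))
= 0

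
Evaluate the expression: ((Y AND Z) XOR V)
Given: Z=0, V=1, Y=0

Substituting: ((0 AND 0) XOR 1)
= 1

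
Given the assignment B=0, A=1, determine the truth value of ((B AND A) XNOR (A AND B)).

Substituting: ((0 AND 1) XNOR (1 AND 0))
= 1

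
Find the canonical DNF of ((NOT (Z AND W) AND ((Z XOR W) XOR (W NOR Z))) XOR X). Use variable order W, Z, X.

(NOT W AND NOT Z AND NOT X) OR (NOT W AND Z AND NOT X) OR (W AND NOT Z AND NOT X) OR (W AND Z AND X)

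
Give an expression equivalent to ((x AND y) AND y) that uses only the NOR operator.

((((x NOR x) NOR (y NOR y)) NOR ((x NOR x) NOR (y NOR y))) NOR (y NOR y))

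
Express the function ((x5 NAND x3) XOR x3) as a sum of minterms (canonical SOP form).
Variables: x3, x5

Σm(0, 1, 3) = (NOT x3 AND NOT x5) OR (NOT x3 AND x5) OR (x3 AND x5)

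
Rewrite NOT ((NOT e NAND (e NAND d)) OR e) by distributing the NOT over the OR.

NOT (NOT e NAND (e NAND d)) AND NOT e
De Morgan's: NOT(OR of terms) = AND of negations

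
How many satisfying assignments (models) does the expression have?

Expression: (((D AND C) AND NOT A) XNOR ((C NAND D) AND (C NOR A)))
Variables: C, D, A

Satisfying assignments: (0,0,1), (0,1,1), (1,0,0), (1,0,1), (1,1,1)
Count: 5 out of 8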